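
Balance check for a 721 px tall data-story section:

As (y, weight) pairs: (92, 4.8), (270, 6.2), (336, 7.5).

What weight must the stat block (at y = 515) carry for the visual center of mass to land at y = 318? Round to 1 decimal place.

Fixed elements: Σw = 4.8 + 6.2 + 7.5 = 18.5, Σw·y = 4.8·92 + 6.2·270 + 7.5·336 = 4635.6.
Balance at y = 318 requires (4635.6 + w·515) / (18.5 + w) = 318.
Rearranging, w·(515 − 318) = 318·18.5 − 4635.6 = 1247.4, so w ≈ 1247.4/197 = 6.33.

w ≈ 6.3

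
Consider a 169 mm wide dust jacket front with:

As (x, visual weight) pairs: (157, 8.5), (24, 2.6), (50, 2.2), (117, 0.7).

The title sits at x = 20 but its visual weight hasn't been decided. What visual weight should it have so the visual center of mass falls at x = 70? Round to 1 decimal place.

Existing Σw = 14.0 (8.5 + 2.6 + 2.2 + 0.7); existing moment 8.5·157 + 2.6·24 + 2.2·50 + 0.7·117 = 1588.8.
For the centroid to hit 70: (1588.8 + w·20) / (14.0 + w) = 70.
Rearranging, w·(20 − 70) = 70·14.0 − 1588.8 = -608.8, so w ≈ -608.8/-50 = 12.18.

w ≈ 12.2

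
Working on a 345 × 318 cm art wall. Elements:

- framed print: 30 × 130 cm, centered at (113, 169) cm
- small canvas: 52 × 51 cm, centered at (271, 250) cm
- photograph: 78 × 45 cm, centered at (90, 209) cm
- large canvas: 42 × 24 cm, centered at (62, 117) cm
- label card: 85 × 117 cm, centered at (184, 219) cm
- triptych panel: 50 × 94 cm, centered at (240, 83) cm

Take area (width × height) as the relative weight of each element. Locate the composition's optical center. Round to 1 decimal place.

(174.8, 184.4)

Areas → weights: framed print 30·130 = 3900, small canvas 52·51 = 2652, photograph 78·45 = 3510, large canvas 42·24 = 1008, label card 85·117 = 9945, triptych panel 50·94 = 4700; Σw = 25715.
x: moment 4495668 / weight 25715 ≈ 174.83
y: moment 4741681 / weight 25715 ≈ 184.39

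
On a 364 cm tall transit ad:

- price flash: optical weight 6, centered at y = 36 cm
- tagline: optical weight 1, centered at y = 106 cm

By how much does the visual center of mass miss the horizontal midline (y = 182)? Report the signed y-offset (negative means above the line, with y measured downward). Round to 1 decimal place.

≈ -136.0 cm

Σw = 6 + 1 = 7.
Σw·y = 6·36 + 1·106 = 322, so ȳ = 322/7 ≈ 46.00.
Against y = 182, that's 46.00 − 182 = -136.00.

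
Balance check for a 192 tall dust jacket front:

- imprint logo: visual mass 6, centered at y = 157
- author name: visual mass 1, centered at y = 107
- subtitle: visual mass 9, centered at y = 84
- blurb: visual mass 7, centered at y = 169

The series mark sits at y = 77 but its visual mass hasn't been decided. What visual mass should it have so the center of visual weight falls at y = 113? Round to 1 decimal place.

Fixed elements: Σw = 6 + 1 + 9 + 7 = 23, Σw·y = 6·157 + 1·107 + 9·84 + 7·169 = 2988.
Balance at y = 113 requires (2988 + w·77) / (23 + w) = 113.
Rearranging, w·(77 − 113) = 113·23 − 2988 = -389, so w ≈ -389/-36 = 10.81.

w ≈ 10.8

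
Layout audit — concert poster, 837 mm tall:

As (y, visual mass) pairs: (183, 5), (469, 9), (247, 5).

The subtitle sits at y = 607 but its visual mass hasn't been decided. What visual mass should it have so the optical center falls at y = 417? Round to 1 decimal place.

w ≈ 8.2

Existing Σw = 19 (5 + 9 + 5); existing moment 5·183 + 9·469 + 5·247 = 6371.
Balance at y = 417 requires (6371 + w·607) / (19 + w) = 417.
So w = (417·19 − 6371)/(607 − 417) = 1552/190 ≈ 8.17.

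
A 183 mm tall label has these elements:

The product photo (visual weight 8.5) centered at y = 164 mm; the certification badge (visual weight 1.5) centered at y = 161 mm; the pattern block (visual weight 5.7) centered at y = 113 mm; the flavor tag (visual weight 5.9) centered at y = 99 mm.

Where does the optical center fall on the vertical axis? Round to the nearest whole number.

Weights sum to 8.5 + 1.5 + 5.7 + 5.9 = 21.6.
y-moment: 8.5·164 + 1.5·161 + 5.7·113 + 5.9·99 = 2863.7; centroid 2863.7/21.6 ≈ 132.58.

y ≈ 133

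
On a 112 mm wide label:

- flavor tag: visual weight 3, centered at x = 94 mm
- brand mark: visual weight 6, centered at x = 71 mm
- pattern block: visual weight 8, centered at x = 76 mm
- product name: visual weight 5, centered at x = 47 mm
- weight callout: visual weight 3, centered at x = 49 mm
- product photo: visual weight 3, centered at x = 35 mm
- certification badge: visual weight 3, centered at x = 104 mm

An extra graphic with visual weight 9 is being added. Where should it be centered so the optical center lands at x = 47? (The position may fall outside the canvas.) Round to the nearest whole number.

New total weight: (3 + 6 + 8 + 5 + 3 + 3 + 3) + 9 = 40.
Along x: (2115 + 9·x) / 40 = 47 (existing moment 3·94 + 6·71 + 8·76 + 5·47 + 3·49 + 3·35 + 3·104 = 2115) ⇒ x = (1880 − 2115) / 9 ≈ -26.11.

x ≈ -26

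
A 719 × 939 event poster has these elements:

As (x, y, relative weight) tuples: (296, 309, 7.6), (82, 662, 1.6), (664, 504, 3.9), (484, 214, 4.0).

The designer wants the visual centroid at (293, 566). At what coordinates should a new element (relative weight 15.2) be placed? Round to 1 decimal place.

After adding the new element, total weight = 7.6 + 1.6 + 3.9 + 4.0 + 15.2 = 32.3.
x: need Σw·x = 32.3·293 = 9463.9. Existing = 7.6·296 + 1.6·82 + 3.9·664 + 4.0·484 = 6906.4. Remainder 2557.5 / 15.2 ≈ 168.26.
y: need Σw·y = 32.3·566 = 18281.8. Existing = 7.6·309 + 1.6·662 + 3.9·504 + 4.0·214 = 6229.2. Remainder 12052.6 / 15.2 ≈ 792.93.

(168.3, 792.9)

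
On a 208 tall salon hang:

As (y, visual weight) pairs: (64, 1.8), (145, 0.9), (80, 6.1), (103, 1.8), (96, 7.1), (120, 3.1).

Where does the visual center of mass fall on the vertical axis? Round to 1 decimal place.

Σw = 1.8 + 0.9 + 6.1 + 1.8 + 7.1 + 3.1 = 20.8.
y-moment: 1.8·64 + 0.9·145 + 6.1·80 + 1.8·103 + 7.1·96 + 3.1·120 = 1972.7; centroid 1972.7/20.8 ≈ 94.84.

y ≈ 94.8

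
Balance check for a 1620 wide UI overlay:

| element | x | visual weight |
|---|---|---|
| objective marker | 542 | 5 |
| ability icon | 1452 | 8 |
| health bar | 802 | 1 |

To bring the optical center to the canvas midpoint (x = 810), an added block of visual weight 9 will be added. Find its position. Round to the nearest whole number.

After adding the added block, total weight = 5 + 8 + 1 + 9 = 23.
x: target moment 23×810 = 18630; current 5·542 + 8·1452 + 1·802 = 15128; the added block supplies 3502, so x = 3502/9 ≈ 389.11.

x ≈ 389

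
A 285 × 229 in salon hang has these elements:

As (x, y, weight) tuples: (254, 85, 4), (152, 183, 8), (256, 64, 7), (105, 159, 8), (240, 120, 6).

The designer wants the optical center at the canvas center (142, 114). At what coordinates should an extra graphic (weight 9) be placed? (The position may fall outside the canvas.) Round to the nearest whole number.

(-38, 60)

After adding the extra graphic, total weight = 4 + 8 + 7 + 8 + 6 + 9 = 42.
Along x: (6304 + 9·x) / 42 = 142 (existing moment 4·254 + 8·152 + 7·256 + 8·105 + 6·240 = 6304) ⇒ x = (5964 − 6304) / 9 ≈ -37.78.
Along y: (4244 + 9·y) / 42 = 114 (existing moment 4·85 + 8·183 + 7·64 + 8·159 + 6·120 = 4244) ⇒ y = (4788 − 4244) / 9 ≈ 60.44.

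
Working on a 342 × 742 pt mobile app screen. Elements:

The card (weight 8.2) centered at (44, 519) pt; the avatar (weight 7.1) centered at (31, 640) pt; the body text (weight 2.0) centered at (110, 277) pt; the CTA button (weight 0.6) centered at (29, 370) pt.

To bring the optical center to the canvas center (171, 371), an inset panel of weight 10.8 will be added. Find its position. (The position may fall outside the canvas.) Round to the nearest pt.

(379, 99)

After adding the inset panel, total weight = 8.2 + 7.1 + 2.0 + 0.6 + 10.8 = 28.7.
x: target moment 28.7×171 = 4907.7; current 8.2·44 + 7.1·31 + 2.0·110 + 0.6·29 = 818.3; the inset panel supplies 4089.4, so x = 4089.4/10.8 ≈ 378.65.
y: target moment 28.7×371 = 10647.7; current 8.2·519 + 7.1·640 + 2.0·277 + 0.6·370 = 9575.8; the inset panel supplies 1071.9, so y = 1071.9/10.8 ≈ 99.25.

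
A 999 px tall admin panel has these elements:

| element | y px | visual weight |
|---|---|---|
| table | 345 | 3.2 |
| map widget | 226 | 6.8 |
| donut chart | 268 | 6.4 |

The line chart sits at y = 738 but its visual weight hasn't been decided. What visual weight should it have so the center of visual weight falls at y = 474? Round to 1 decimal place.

Known weights sum to 3.2 + 6.8 + 6.4 = 16.4; their moment is 3.2·345 + 6.8·226 + 6.4·268 = 4356.0.
Set Σw·y/Σw = 474: (4356.0 + 738w) = 474·(16.4 + w).
So w = (474·16.4 − 4356.0)/(738 − 474) = 3417.6/264 ≈ 12.95.

w ≈ 12.9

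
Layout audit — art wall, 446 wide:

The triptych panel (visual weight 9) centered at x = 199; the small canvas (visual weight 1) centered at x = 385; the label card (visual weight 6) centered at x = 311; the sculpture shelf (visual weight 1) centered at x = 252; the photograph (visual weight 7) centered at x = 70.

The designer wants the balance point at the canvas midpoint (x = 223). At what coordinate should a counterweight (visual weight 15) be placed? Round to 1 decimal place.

After adding the counterweight, total weight = 9 + 1 + 6 + 1 + 7 + 15 = 39.
Along x: (4784 + 15·x) / 39 = 223 (existing moment 9·199 + 1·385 + 6·311 + 1·252 + 7·70 = 4784) ⇒ x = (8697 − 4784) / 15 ≈ 260.87.

x ≈ 260.9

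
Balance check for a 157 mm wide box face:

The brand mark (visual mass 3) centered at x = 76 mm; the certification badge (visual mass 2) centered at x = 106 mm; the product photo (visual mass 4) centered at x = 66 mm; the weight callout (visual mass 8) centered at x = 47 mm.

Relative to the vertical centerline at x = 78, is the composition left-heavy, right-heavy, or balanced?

left-heavy

Σw = 3 + 2 + 4 + 8 = 17.
x: (3·76 + 2·106 + 4·66 + 8·47) / 17 = 1080 / 17 ≈ 63.53
63.5 lies left of the midline 78, so the layout is left-heavy.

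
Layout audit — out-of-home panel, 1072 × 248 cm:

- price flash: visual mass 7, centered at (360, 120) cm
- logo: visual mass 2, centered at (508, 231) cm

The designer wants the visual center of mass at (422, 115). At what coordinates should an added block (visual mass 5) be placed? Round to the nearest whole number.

New total weight: (7 + 2) + 5 = 14.
Along x: (3536 + 5·x) / 14 = 422 (existing moment 7·360 + 2·508 = 3536) ⇒ x = (5908 − 3536) / 5 ≈ 474.40.
Along y: (1302 + 5·y) / 14 = 115 (existing moment 7·120 + 2·231 = 1302) ⇒ y = (1610 − 1302) / 5 ≈ 61.60.

(474, 62)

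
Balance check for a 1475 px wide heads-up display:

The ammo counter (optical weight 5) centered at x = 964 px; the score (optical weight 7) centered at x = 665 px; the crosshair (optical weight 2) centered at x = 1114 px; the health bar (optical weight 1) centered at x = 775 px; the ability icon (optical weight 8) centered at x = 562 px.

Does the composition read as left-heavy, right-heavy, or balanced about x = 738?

balanced

Weights sum to 5 + 7 + 2 + 1 + 8 = 23.
x-moment: 5·964 + 7·665 + 2·1114 + 1·775 + 8·562 = 16974; centroid 16974/23 ≈ 738.00.
The centroid 738.00 matches the midline at 738, so the layout is balanced.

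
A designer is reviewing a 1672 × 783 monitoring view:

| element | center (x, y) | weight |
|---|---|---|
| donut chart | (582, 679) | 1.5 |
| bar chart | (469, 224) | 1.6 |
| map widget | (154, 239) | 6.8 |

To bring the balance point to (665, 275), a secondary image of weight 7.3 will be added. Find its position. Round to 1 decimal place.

(1201.0, 236.7)

After adding the secondary image, total weight = 1.5 + 1.6 + 6.8 + 7.3 = 17.2.
x: target moment 17.2×665 = 11438.0; current 1.5·582 + 1.6·469 + 6.8·154 = 2670.6; the secondary image supplies 8767.4, so x = 8767.4/7.3 ≈ 1201.01.
y: target moment 17.2×275 = 4730.0; current 1.5·679 + 1.6·224 + 6.8·239 = 3002.1; the secondary image supplies 1727.9, so y = 1727.9/7.3 ≈ 236.70.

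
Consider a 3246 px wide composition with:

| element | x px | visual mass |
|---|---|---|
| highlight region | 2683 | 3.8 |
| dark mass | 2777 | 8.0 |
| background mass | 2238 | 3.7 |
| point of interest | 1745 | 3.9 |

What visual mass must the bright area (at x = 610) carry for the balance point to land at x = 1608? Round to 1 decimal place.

w ≈ 16.3

Known weights sum to 3.8 + 8.0 + 3.7 + 3.9 = 19.4; their moment is 3.8·2683 + 8.0·2777 + 3.7·2238 + 3.9·1745 = 47497.5.
Set Σw·x/Σw = 1608: (47497.5 + 610w) = 1608·(19.4 + w).
So w = (1608·19.4 − 47497.5)/(610 − 1608) = -16302.3/-998 ≈ 16.33.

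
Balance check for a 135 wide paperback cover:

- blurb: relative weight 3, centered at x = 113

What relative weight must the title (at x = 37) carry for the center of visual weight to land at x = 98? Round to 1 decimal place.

Known: weight 3 with moment 3·113 = 339.
For the centroid to hit 98: (339 + w·37) / (3 + w) = 98.
Solving: w = (98·3 − 339) / (37 − 98) = -45 / -61 ≈ 0.74.

w ≈ 0.7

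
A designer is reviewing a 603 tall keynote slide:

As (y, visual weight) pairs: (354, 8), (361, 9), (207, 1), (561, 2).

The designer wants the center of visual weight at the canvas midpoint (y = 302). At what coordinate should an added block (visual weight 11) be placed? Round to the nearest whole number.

After adding the added block, total weight = 8 + 9 + 1 + 2 + 11 = 31.
Along y: (7410 + 11·y) / 31 = 302 (existing moment 8·354 + 9·361 + 1·207 + 2·561 = 7410) ⇒ y = (9362 − 7410) / 11 ≈ 177.45.

y ≈ 177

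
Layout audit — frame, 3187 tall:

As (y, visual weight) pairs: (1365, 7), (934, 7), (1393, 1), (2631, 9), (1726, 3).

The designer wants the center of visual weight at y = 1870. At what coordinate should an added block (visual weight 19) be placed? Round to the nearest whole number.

y ≈ 2088

New total weight: (7 + 7 + 1 + 9 + 3) + 19 = 46.
y: target moment 46×1870 = 86020; current 7·1365 + 7·934 + 1·1393 + 9·2631 + 3·1726 = 46343; the added block supplies 39677, so y = 39677/19 ≈ 2088.26.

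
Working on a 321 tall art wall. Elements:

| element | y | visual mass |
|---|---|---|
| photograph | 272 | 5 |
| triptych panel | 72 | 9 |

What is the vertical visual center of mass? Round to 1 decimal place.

y ≈ 143.4

Σw = 5 + 9 = 14.
y: (5·272 + 9·72) / 14 = 2008 / 14 ≈ 143.43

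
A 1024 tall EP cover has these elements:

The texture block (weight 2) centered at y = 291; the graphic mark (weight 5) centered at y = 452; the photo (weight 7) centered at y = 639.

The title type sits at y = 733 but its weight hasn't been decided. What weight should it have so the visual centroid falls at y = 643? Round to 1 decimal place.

w ≈ 18.7

Fixed elements: Σw = 2 + 5 + 7 = 14, Σw·y = 2·291 + 5·452 + 7·639 = 7315.
Set Σw·y/Σw = 643: (7315 + 733w) = 643·(14 + w).
Rearranging, w·(733 − 643) = 643·14 − 7315 = 1687, so w ≈ 1687/90 = 18.74.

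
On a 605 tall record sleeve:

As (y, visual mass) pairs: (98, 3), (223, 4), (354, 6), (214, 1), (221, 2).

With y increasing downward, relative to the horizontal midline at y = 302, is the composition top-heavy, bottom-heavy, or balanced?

top-heavy

Total weight = 3 + 4 + 6 + 1 + 2 = 16.
Σw·y = 3·98 + 4·223 + 6·354 + 1·214 + 2·221 = 3966, so ȳ = 3966/16 ≈ 247.88.
247.9 vs midline 302 → top-heavy.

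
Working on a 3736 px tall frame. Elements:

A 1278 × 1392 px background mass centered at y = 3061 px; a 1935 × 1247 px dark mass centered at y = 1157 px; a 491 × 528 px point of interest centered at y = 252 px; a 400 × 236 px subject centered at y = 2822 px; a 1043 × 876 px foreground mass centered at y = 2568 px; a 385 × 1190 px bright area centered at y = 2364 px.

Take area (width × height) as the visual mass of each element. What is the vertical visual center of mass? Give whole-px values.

Areas: background mass 1278·1392 = 1778976, dark mass 1935·1247 = 2412945, point of interest 491·528 = 259248, subject 400·236 = 94400, foreground mass 1043·876 = 913668, bright area 385·1190 = 458150. Total weight = 5917387.
Σw·y = 1778976·3061 + 2412945·1157 + 259248·252 + 94400·2822 + 913668·2568 + 458150·2364 = 11998316221, so ȳ = 11998316221/5917387 ≈ 2027.64.

y ≈ 2028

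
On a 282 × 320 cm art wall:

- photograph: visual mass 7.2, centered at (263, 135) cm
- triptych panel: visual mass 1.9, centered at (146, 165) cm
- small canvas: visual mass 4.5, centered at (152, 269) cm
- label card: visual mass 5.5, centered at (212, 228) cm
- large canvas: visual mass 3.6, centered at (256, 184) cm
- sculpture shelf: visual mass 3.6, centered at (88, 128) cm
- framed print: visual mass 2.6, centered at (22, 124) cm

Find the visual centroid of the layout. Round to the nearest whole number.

Σw = 7.2 + 1.9 + 4.5 + 5.5 + 3.6 + 3.6 + 2.6 = 28.9.
Σw·x = 5316.6; x̄ = 5316.6/28.9 ≈ 183.97.
Σw·y = 5195.6; ȳ = 5195.6/28.9 ≈ 179.78.

(184, 180)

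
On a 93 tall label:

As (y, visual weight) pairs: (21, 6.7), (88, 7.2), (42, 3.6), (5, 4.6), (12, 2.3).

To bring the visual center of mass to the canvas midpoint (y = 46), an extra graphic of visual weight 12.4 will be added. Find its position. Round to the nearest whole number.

With the extra graphic, Σw becomes 6.7 + 7.2 + 3.6 + 4.6 + 2.3 + 12.4 = 36.8.
Along y: (976.1 + 12.4·y) / 36.8 = 46 (existing moment 6.7·21 + 7.2·88 + 3.6·42 + 4.6·5 + 2.3·12 = 976.1) ⇒ y = (1692.8 − 976.1) / 12.4 ≈ 57.80.

y ≈ 58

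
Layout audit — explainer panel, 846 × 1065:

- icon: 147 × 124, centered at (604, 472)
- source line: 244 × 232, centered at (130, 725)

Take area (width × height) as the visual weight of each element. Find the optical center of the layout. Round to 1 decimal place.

Taking area as weight: icon 147·124 = 18228, source line 244·232 = 56608. Sum 74836.
x: (18228·604 + 56608·130) / 74836 = 18368752 / 74836 ≈ 245.45
y: (18228·472 + 56608·725) / 74836 = 49644416 / 74836 ≈ 663.38

(245.5, 663.4)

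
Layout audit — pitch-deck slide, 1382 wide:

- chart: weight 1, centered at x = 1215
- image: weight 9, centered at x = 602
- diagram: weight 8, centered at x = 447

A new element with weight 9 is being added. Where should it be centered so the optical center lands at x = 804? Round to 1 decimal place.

x ≈ 1277.7

With the new element, Σw becomes 1 + 9 + 8 + 9 = 27.
Along x: (10209 + 9·x) / 27 = 804 (existing moment 1·1215 + 9·602 + 8·447 = 10209) ⇒ x = (21708 − 10209) / 9 ≈ 1277.67.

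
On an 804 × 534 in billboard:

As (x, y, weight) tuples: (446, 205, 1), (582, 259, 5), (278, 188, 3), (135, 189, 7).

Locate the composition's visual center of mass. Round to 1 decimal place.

(320.9, 211.7)

Total weight = 1 + 5 + 3 + 7 = 16.
x: (1·446 + 5·582 + 3·278 + 7·135) / 16 = 5135 / 16 ≈ 320.94
y: (1·205 + 5·259 + 3·188 + 7·189) / 16 = 3387 / 16 ≈ 211.69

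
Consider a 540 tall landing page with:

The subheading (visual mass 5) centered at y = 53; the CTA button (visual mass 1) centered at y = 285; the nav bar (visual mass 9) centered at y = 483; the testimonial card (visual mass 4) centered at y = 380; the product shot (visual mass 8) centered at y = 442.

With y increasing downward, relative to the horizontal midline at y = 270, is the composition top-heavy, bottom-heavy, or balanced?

bottom-heavy

Σw = 5 + 1 + 9 + 4 + 8 = 27.
Σw·y = 5·53 + 1·285 + 9·483 + 4·380 + 8·442 = 9953, so ȳ = 9953/27 ≈ 368.63.
368.6 lies below (larger y than) the midline 270, so the layout is bottom-heavy.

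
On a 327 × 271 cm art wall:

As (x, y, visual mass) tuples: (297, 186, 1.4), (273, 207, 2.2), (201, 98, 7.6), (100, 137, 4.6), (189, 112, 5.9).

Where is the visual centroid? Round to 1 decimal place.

(189.8, 126.8)

Total weight = 1.4 + 2.2 + 7.6 + 4.6 + 5.9 = 21.7.
x: (1.4·297 + 2.2·273 + 7.6·201 + 4.6·100 + 5.9·189) / 21.7 = 4119.1 / 21.7 ≈ 189.82
y: (1.4·186 + 2.2·207 + 7.6·98 + 4.6·137 + 5.9·112) / 21.7 = 2751.6 / 21.7 ≈ 126.80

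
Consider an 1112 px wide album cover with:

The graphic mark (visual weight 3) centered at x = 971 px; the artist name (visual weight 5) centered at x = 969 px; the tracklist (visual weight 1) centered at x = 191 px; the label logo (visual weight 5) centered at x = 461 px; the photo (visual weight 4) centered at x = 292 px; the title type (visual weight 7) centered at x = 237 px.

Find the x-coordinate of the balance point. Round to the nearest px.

x ≈ 523

Σw = 3 + 5 + 1 + 5 + 4 + 7 = 25.
Σw·x = 13081; x̄ = 13081/25 ≈ 523.24.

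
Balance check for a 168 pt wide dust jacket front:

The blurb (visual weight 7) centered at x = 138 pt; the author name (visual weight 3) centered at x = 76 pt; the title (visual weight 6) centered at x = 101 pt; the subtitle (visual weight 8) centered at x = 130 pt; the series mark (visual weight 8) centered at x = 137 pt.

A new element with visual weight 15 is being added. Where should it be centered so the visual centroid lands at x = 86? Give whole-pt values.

x ≈ 7

With the new element, Σw becomes 7 + 3 + 6 + 8 + 8 + 15 = 47.
Along x: (3936 + 15·x) / 47 = 86 (existing moment 7·138 + 3·76 + 6·101 + 8·130 + 8·137 = 3936) ⇒ x = (4042 − 3936) / 15 ≈ 7.07.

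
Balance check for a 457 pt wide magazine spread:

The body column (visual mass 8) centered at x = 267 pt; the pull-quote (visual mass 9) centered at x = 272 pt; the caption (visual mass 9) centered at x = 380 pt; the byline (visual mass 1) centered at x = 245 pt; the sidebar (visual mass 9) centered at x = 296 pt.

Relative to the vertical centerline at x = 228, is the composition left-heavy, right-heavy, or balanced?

right-heavy

Total weight = 8 + 9 + 9 + 1 + 9 = 36.
Σw·x = 8·267 + 9·272 + 9·380 + 1·245 + 9·296 = 10913, so x̄ = 10913/36 ≈ 303.14.
Since 303.1 is right of 228, the composition reads right-heavy.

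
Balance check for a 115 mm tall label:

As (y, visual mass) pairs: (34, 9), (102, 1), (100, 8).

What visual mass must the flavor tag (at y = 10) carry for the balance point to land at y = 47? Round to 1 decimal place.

Existing Σw = 18 (9 + 1 + 8); existing moment 9·34 + 1·102 + 8·100 = 1208.
Balance at y = 47 requires (1208 + w·10) / (18 + w) = 47.
So w = (47·18 − 1208)/(10 − 47) = -362/-37 ≈ 9.78.

w ≈ 9.8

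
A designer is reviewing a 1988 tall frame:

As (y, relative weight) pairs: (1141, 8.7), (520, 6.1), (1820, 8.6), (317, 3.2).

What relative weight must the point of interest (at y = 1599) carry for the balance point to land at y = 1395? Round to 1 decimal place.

w ≈ 36.0

Existing Σw = 26.6 (8.7 + 6.1 + 8.6 + 3.2); existing moment 8.7·1141 + 6.1·520 + 8.6·1820 + 3.2·317 = 29765.1.
For the centroid to hit 1395: (29765.1 + w·1599) / (26.6 + w) = 1395.
So w = (1395·26.6 − 29765.1)/(1599 − 1395) = 7341.9/204 ≈ 35.99.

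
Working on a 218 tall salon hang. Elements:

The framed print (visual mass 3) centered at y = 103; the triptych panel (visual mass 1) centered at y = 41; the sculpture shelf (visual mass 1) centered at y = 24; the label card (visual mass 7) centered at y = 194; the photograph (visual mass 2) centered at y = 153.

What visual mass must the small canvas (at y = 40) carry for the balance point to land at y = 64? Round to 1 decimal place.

Fixed elements: Σw = 3 + 1 + 1 + 7 + 2 = 14, Σw·y = 3·103 + 1·41 + 1·24 + 7·194 + 2·153 = 2038.
Set Σw·y/Σw = 64: (2038 + 40w) = 64·(14 + w).
Rearranging, w·(40 − 64) = 64·14 − 2038 = -1142, so w ≈ -1142/-24 = 47.58.

w ≈ 47.6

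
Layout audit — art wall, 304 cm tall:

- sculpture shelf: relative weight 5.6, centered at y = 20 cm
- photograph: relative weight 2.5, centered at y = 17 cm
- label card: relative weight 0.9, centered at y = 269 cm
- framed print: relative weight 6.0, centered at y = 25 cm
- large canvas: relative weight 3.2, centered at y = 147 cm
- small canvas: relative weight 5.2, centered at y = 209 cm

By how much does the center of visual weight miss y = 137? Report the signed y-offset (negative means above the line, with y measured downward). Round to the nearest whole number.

Σw = 5.6 + 2.5 + 0.9 + 6.0 + 3.2 + 5.2 = 23.4.
y-moment: 5.6·20 + 2.5·17 + 0.9·269 + 6.0·25 + 3.2·147 + 5.2·209 = 2103.8; centroid 2103.8/23.4 ≈ 89.91.
Difference: 89.91 − 137 ≈ -47.09.

≈ -47 cm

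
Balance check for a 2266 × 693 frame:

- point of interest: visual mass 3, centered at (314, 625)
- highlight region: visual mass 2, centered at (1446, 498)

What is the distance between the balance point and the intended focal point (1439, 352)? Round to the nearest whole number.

Weights sum to 3 + 2 = 5.
x-moment: 3·314 + 2·1446 = 3834; centroid 3834/5 ≈ 766.80.
y-moment: 3·625 + 2·498 = 2871; centroid 2871/5 ≈ 574.20.
Offset from (1439, 352): Δx ≈ -672.20, Δy ≈ 222.20; distance = √(Δx² + Δy²) ≈ 707.97.

≈ 708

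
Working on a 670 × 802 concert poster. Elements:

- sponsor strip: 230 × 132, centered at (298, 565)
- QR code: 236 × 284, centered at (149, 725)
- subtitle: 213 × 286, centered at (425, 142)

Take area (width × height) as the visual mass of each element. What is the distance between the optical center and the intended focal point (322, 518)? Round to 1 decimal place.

≈ 61.4

Areas → weights: sponsor strip 230·132 = 30360, QR code 236·284 = 67024, subtitle 213·286 = 60918; Σw = 158302.
Σw·x = 30360·298 + 67024·149 + 60918·425 = 44924006, so x̄ = 44924006/158302 ≈ 283.79.
Σw·y = 30360·565 + 67024·725 + 60918·142 = 74396156, so ȳ = 74396156/158302 ≈ 469.96.
Offset from (322, 518): Δx ≈ -38.21, Δy ≈ -48.04; distance = √(Δx² + Δy²) ≈ 61.38.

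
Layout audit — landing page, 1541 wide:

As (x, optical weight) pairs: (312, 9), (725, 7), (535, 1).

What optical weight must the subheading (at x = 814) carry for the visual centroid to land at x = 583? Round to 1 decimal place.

Fixed elements: Σw = 9 + 7 + 1 = 17, Σw·x = 9·312 + 7·725 + 1·535 = 8418.
Set Σw·x/Σw = 583: (8418 + 814w) = 583·(17 + w).
Rearranging, w·(814 − 583) = 583·17 − 8418 = 1493, so w ≈ 1493/231 = 6.46.

w ≈ 6.5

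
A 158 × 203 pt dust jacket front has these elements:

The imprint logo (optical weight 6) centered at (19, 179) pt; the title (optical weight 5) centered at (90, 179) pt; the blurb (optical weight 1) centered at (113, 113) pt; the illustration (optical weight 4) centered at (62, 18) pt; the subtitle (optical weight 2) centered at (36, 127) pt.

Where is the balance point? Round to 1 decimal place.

(55.4, 133.8)

Weights sum to 6 + 5 + 1 + 4 + 2 = 18.
x-moment: 6·19 + 5·90 + 1·113 + 4·62 + 2·36 = 997; centroid 997/18 ≈ 55.39.
y-moment: 6·179 + 5·179 + 1·113 + 4·18 + 2·127 = 2408; centroid 2408/18 ≈ 133.78.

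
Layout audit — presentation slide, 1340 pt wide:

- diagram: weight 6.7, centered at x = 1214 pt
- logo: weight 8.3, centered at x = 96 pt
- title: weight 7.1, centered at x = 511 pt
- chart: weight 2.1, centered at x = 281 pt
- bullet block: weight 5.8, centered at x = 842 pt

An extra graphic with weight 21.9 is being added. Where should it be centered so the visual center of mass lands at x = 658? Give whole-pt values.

x ≈ 736

After adding the extra graphic, total weight = 6.7 + 8.3 + 7.1 + 2.1 + 5.8 + 21.9 = 51.9.
Along x: (18032.4 + 21.9·x) / 51.9 = 658 (existing moment 6.7·1214 + 8.3·96 + 7.1·511 + 2.1·281 + 5.8·842 = 18032.4) ⇒ x = (34150.2 − 18032.4) / 21.9 ≈ 735.97.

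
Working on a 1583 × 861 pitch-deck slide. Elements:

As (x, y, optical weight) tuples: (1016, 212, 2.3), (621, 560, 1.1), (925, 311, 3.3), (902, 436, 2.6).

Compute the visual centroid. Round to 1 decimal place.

Total weight = 2.3 + 1.1 + 3.3 + 2.6 = 9.3.
x: (2.3·1016 + 1.1·621 + 3.3·925 + 2.6·902) / 9.3 = 8417.6 / 9.3 ≈ 905.12
y: (2.3·212 + 1.1·560 + 3.3·311 + 2.6·436) / 9.3 = 3263.5 / 9.3 ≈ 350.91

(905.1, 350.9)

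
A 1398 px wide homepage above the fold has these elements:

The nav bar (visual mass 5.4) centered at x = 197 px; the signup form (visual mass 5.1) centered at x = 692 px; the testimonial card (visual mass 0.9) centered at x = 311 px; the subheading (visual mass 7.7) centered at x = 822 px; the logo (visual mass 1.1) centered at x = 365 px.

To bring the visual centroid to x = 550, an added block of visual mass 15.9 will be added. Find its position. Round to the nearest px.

x ≈ 519

After adding the added block, total weight = 5.4 + 5.1 + 0.9 + 7.7 + 1.1 + 15.9 = 36.1.
Along x: (11603.8 + 15.9·x) / 36.1 = 550 (existing moment 5.4·197 + 5.1·692 + 0.9·311 + 7.7·822 + 1.1·365 = 11603.8) ⇒ x = (19855.0 − 11603.8) / 15.9 ≈ 518.94.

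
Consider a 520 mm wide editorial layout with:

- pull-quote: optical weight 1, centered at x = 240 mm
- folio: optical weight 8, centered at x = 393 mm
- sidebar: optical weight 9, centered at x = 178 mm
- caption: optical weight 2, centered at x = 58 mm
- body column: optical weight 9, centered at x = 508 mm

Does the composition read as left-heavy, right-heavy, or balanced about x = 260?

Σw = 1 + 8 + 9 + 2 + 9 = 29.
x-moment: 1·240 + 8·393 + 9·178 + 2·58 + 9·508 = 9674; centroid 9674/29 ≈ 333.59.
333.6 vs midline 260 → right-heavy.

right-heavy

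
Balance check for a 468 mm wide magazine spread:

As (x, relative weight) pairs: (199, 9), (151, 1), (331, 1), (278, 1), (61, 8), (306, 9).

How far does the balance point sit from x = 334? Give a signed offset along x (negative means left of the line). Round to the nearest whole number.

Weights sum to 9 + 1 + 1 + 1 + 8 + 9 = 29.
x: moment 5793 / weight 29 ≈ 199.76
Difference: 199.76 − 334 ≈ -134.24.

≈ -134 mm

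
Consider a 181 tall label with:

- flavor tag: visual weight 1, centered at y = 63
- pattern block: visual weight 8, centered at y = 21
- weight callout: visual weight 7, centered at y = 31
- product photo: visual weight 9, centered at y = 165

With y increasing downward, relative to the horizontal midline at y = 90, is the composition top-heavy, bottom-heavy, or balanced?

top-heavy

Σw = 1 + 8 + 7 + 9 = 25.
y-moment: 1·63 + 8·21 + 7·31 + 9·165 = 1933; centroid 1933/25 ≈ 77.32.
77.3 vs midline 90 → top-heavy.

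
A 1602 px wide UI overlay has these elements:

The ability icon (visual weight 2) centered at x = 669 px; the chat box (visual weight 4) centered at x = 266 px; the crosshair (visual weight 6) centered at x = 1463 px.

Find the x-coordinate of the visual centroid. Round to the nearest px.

x ≈ 932

Total weight = 2 + 4 + 6 = 12.
x-moment: 2·669 + 4·266 + 6·1463 = 11180; centroid 11180/12 ≈ 931.67.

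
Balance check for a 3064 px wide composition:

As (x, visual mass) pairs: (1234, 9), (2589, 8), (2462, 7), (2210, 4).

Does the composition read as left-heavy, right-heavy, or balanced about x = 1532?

Weights sum to 9 + 8 + 7 + 4 = 28.
x: (9·1234 + 8·2589 + 7·2462 + 4·2210) / 28 = 57892 / 28 ≈ 2067.57
Since 2067.6 is right of 1532, the composition reads right-heavy.

right-heavy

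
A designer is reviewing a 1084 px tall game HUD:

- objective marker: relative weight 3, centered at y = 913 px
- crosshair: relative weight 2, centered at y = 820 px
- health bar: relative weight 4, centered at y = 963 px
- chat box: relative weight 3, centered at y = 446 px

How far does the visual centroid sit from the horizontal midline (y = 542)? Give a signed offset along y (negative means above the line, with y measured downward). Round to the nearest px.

≈ 255 px

Total weight = 3 + 2 + 4 + 3 = 12.
y-moment: 3·913 + 2·820 + 4·963 + 3·446 = 9569; centroid 9569/12 ≈ 797.42.
Difference: 797.42 − 542 ≈ 255.42.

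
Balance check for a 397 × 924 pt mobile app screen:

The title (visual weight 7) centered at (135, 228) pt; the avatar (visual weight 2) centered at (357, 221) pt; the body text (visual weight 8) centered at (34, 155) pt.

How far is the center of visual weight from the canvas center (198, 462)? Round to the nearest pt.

≈ 282 pt

Σw = 7 + 2 + 8 = 17.
Σw·x = 7·135 + 2·357 + 8·34 = 1931, so x̄ = 1931/17 ≈ 113.59.
Σw·y = 7·228 + 2·221 + 8·155 = 3278, so ȳ = 3278/17 ≈ 192.82.
From (198, 462): dx = -84.41, dy = -269.18, so the distance is √(dx²+dy²) ≈ 282.10.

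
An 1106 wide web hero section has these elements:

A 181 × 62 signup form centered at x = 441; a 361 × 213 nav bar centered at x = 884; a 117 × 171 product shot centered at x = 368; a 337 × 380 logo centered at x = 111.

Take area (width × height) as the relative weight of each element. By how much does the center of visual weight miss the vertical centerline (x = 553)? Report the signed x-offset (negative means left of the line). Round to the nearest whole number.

≈ -153

Areas: signup form 181·62 = 11222, nav bar 361·213 = 76893, product shot 117·171 = 20007, logo 337·380 = 128060. Total weight = 236182.
x: (11222·441 + 76893·884 + 20007·368 + 128060·111) / 236182 = 94499550 / 236182 ≈ 400.11
Difference: 400.11 − 553 ≈ -152.89.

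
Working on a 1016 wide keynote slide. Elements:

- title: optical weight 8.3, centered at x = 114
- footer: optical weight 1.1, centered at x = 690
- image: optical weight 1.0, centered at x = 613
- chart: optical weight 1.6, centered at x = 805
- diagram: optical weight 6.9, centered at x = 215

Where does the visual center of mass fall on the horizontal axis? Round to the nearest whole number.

x ≈ 269

Weights sum to 8.3 + 1.1 + 1.0 + 1.6 + 6.9 = 18.9.
x: (8.3·114 + 1.1·690 + 1.0·613 + 1.6·805 + 6.9·215) / 18.9 = 5089.7 / 18.9 ≈ 269.30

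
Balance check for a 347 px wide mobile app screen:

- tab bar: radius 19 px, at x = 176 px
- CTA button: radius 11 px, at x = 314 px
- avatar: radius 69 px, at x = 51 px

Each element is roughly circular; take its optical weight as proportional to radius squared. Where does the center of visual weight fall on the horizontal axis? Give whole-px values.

r² weights: tab bar 19² = 361, CTA button 11² = 121, avatar 69² = 4761. Total = 5243.
x: (361·176 + 121·314 + 4761·51) / 5243 = 344341 / 5243 ≈ 65.68

x ≈ 66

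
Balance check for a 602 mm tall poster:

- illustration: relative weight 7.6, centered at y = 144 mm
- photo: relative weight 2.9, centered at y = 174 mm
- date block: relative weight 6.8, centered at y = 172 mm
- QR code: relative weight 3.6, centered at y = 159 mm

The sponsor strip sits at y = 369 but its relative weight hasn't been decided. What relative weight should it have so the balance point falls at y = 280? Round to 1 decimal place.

Existing Σw = 20.9 (7.6 + 2.9 + 6.8 + 3.6); existing moment 7.6·144 + 2.9·174 + 6.8·172 + 3.6·159 = 3341.0.
For the centroid to hit 280: (3341.0 + w·369) / (20.9 + w) = 280.
Solving: w = (280·20.9 − 3341.0) / (369 − 280) = 2511.0 / 89 ≈ 28.21.

w ≈ 28.2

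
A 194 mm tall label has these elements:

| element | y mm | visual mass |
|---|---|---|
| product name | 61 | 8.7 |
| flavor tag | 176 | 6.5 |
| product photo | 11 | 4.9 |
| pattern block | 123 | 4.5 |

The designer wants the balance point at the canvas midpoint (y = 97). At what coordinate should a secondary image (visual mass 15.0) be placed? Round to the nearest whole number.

y ≈ 104

With the secondary image, Σw becomes 8.7 + 6.5 + 4.9 + 4.5 + 15.0 = 39.6.
Along y: (2282.1 + 15.0·y) / 39.6 = 97 (existing moment 8.7·61 + 6.5·176 + 4.9·11 + 4.5·123 = 2282.1) ⇒ y = (3841.2 − 2282.1) / 15.0 ≈ 103.94.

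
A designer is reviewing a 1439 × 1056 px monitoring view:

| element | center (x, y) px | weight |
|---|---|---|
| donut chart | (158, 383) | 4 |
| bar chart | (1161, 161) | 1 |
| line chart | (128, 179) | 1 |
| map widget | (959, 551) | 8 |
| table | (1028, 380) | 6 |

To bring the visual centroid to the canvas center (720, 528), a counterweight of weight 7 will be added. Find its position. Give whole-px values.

New total weight: (4 + 1 + 1 + 8 + 6) + 7 = 27.
x: target moment 27×720 = 19440; current 4·158 + 1·1161 + 1·128 + 8·959 + 6·1028 = 15761; the counterweight supplies 3679, so x = 3679/7 ≈ 525.57.
y: target moment 27×528 = 14256; current 4·383 + 1·161 + 1·179 + 8·551 + 6·380 = 8560; the counterweight supplies 5696, so y = 5696/7 ≈ 813.71.

(526, 814)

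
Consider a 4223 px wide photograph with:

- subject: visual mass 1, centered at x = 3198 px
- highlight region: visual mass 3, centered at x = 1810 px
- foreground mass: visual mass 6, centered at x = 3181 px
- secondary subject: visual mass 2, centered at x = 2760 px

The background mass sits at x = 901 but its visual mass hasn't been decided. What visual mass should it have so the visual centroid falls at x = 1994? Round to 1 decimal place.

Existing Σw = 12 (1 + 3 + 6 + 2); existing moment 1·3198 + 3·1810 + 6·3181 + 2·2760 = 33234.
Set Σw·x/Σw = 1994: (33234 + 901w) = 1994·(12 + w).
Solving: w = (1994·12 − 33234) / (901 − 1994) = -9306 / -1093 ≈ 8.51.

w ≈ 8.5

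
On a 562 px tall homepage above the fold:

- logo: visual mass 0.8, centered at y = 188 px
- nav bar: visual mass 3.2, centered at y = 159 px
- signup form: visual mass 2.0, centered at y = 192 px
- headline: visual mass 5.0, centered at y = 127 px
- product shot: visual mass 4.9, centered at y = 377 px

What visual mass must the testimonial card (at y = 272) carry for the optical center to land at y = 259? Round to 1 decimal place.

Fixed elements: Σw = 0.8 + 3.2 + 2.0 + 5.0 + 4.9 = 15.9, Σw·y = 0.8·188 + 3.2·159 + 2.0·192 + 5.0·127 + 4.9·377 = 3525.5.
For the centroid to hit 259: (3525.5 + w·272) / (15.9 + w) = 259.
Rearranging, w·(272 − 259) = 259·15.9 − 3525.5 = 592.6, so w ≈ 592.6/13 = 45.58.

w ≈ 45.6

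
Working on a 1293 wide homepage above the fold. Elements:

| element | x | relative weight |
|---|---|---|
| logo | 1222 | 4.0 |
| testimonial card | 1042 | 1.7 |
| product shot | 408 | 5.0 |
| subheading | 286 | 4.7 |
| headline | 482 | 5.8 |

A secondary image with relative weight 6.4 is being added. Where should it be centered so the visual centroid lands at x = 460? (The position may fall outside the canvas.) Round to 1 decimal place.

With the secondary image, Σw becomes 4.0 + 1.7 + 5.0 + 4.7 + 5.8 + 6.4 = 27.6.
Along x: (12839.2 + 6.4·x) / 27.6 = 460 (existing moment 4.0·1222 + 1.7·1042 + 5.0·408 + 4.7·286 + 5.8·482 = 12839.2) ⇒ x = (12696.0 − 12839.2) / 6.4 ≈ -22.38.

x ≈ -22.4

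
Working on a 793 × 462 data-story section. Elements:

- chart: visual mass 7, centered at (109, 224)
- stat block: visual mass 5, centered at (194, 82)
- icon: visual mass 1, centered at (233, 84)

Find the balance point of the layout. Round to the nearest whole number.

(151, 159)

Total weight = 7 + 5 + 1 = 13.
Σw·x = 7·109 + 5·194 + 1·233 = 1966, so x̄ = 1966/13 ≈ 151.23.
Σw·y = 7·224 + 5·82 + 1·84 = 2062, so ȳ = 2062/13 ≈ 158.62.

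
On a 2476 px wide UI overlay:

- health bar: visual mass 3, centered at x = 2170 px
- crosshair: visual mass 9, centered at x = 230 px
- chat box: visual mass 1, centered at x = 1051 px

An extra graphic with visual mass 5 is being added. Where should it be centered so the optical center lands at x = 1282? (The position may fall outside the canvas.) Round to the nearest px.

After adding the extra graphic, total weight = 3 + 9 + 1 + 5 = 18.
x: target moment 18×1282 = 23076; current 3·2170 + 9·230 + 1·1051 = 9631; the extra graphic supplies 13445, so x = 13445/5 ≈ 2689.00.

x ≈ 2689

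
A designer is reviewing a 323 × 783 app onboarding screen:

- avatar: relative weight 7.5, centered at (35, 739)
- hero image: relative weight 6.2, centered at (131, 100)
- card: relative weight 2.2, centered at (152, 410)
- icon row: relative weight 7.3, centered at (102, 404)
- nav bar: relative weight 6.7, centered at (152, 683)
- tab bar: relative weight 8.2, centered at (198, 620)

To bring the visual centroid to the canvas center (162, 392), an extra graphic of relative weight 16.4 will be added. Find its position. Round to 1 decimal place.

With the extra graphic, Σw becomes 7.5 + 6.2 + 2.2 + 7.3 + 6.7 + 8.2 + 16.4 = 54.5.
x: need Σw·x = 54.5·162 = 8829.0. Existing = 7.5·35 + 6.2·131 + 2.2·152 + 7.3·102 + 6.7·152 + 8.2·198 = 4795.7. Remainder 4033.3 / 16.4 ≈ 245.93.
y: need Σw·y = 54.5·392 = 21364.0. Existing = 7.5·739 + 6.2·100 + 2.2·410 + 7.3·404 + 6.7·683 + 8.2·620 = 19673.8. Remainder 1690.2 / 16.4 ≈ 103.06.

(245.9, 103.1)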